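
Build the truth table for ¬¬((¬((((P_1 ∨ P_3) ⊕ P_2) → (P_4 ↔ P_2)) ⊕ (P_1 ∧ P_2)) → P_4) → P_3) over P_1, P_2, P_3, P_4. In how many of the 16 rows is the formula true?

P_1 | P_2 | P_3 | P_4 | φ
--- | --- | --- | --- | -
 T  |  T  |  T  |  T  | T
 T  |  T  |  T  |  F  | T
 T  |  T  |  F  |  T  | F
 T  |  T  |  F  |  F  | T
 T  |  F  |  T  |  T  | T
 T  |  F  |  T  |  F  | T
 T  |  F  |  F  |  T  | F
 T  |  F  |  F  |  F  | F
 F  |  T  |  T  |  T  | T
 F  |  T  |  T  |  F  | T
 F  |  T  |  F  |  T  | F
 F  |  T  |  F  |  F  | T
 F  |  F  |  T  |  T  | T
 F  |  F  |  T  |  F  | T
 F  |  F  |  F  |  T  | F
 F  |  F  |  F  |  F  | F
The formula is true on 10 of the 16 rows.

10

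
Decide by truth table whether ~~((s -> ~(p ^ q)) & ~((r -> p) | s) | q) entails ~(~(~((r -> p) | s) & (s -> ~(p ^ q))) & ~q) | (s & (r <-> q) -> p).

p  q  r  s  |  φ  ψ
F  F  F  F  |  F  T
F  F  F  T  |  F  F
F  F  T  F  |  T  T
F  F  T  T  |  F  T
F  T  F  F  |  T  T
F  T  F  T  |  T  T
F  T  T  F  |  T  T
F  T  T  T  |  T  T
T  F  F  F  |  F  T
T  F  F  T  |  F  T
T  F  T  F  |  F  T
T  F  T  T  |  F  T
T  T  F  F  |  T  T
T  T  F  T  |  T  T
T  T  T  F  |  T  T
T  T  T  T  |  T  T
In every row where φ is true, ψ is also true, so φ ⊨ ψ.

yes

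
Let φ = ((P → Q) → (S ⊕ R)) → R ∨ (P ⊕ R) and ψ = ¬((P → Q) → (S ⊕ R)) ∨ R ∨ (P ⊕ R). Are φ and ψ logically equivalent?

P  Q  R  S  |  φ  ψ
1  1  1  1  |  1  1
1  1  1  0  |  1  1
1  1  0  1  |  1  1
1  1  0  0  |  1  1
1  0  1  1  |  1  1
1  0  1  0  |  1  1
1  0  0  1  |  1  1
1  0  0  0  |  1  1
0  1  1  1  |  1  1
0  1  1  0  |  1  1
0  1  0  1  |  0  0
0  1  0  0  |  1  1
0  0  1  1  |  1  1
0  0  1  0  |  1  1
0  0  0  1  |  0  0
0  0  0  0  |  1  1
The columns for φ and ψ agree on every row, so they are logically equivalent.

equivalent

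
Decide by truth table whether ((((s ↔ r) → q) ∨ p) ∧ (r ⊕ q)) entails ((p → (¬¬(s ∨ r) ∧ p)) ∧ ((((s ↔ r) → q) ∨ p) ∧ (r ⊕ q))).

p | q | r | s || φ | ψ
T | T | T | T || F | F
T | T | T | F || F | F
T | T | F | T || T | T
T | T | F | F || T | F
T | F | T | T || T | T
T | F | T | F || T | T
T | F | F | T || F | F
T | F | F | F || F | F
F | T | T | T || F | F
F | T | T | F || F | F
F | T | F | T || T | T
F | T | F | F || T | T
F | F | T | T || F | F
F | F | T | F || T | T
F | F | F | T || F | F
F | F | F | F || F | F
At p=T, q=T, r=F, s=F we have φ true but ψ false, so φ does not entail ψ.

no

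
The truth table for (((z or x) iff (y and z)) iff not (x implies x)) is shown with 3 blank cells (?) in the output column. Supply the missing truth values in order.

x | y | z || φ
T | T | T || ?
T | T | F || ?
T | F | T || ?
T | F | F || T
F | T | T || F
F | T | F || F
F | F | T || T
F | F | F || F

F, T, T

Row x=T, y=T, z=T: ((z or x) iff (y and z)) = T, not (x implies x) = F, so the formula = F.
Row x=T, y=T, z=F: ((z or x) iff (y and z)) = F, not (x implies x) = F, so the formula = T.
Row x=T, y=F, z=T: ((z or x) iff (y and z)) = F, not (x implies x) = F, so the formula = T.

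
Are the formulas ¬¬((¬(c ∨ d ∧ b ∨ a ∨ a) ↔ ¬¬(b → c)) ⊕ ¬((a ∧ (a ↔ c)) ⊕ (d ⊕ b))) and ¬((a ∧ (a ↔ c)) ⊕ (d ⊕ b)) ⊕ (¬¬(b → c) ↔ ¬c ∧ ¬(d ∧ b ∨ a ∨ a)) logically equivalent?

equivalent

  a      b      c      d    |    φ      ψ  
False  False  False  False  |  False  False
False  False  False   True  |   True   True
False  False   True  False  |   True   True
False  False   True   True  |  False  False
False   True  False  False  |  False  False
False   True  False   True  |  False  False
False   True   True  False  |  False  False
False   True   True   True  |   True   True
 True  False  False  False  |   True   True
 True  False  False   True  |  False  False
 True  False   True  False  |  False  False
 True  False   True   True  |   True   True
 True   True  False  False  |   True   True
 True   True  False   True  |  False  False
 True   True   True  False  |   True   True
 True   True   True   True  |  False  False
The columns for φ and ψ agree on every row, so they are logically equivalent.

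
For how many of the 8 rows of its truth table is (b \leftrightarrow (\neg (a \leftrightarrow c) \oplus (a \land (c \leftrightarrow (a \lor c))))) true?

4

  a   |   b   |   c   || (a \leftrightarrow c) | \neg (a \leftrightarrow c) | (a \lor c) |   φ  
False | False | False ||          True         |           False            |   False    |  True
False | False |  True ||         False         |            True            |    True    | False
False |  True | False ||          True         |           False            |   False    | False
False |  True |  True ||         False         |            True            |    True    |  True
 True | False | False ||         False         |            True            |    True    | False
 True | False |  True ||          True         |           False            |    True    | False
 True |  True | False ||         False         |            True            |    True    |  True
 True |  True |  True ||          True         |           False            |    True    |  True
The formula is true on 4 of the 8 rows.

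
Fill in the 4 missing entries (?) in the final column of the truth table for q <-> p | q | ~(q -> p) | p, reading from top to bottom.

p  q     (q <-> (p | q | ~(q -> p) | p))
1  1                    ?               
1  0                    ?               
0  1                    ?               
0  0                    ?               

1, 0, 1, 1

Row p=1, q=1: (p | q | ~(q -> p) | p) = 1, so (q <-> (p | q | ~(q -> p) | p)) = 1.
Row p=1, q=0: (p | q | ~(q -> p) | p) = 1, so (q <-> (p | q | ~(q -> p) | p)) = 0.
Row p=0, q=1: (p | q | ~(q -> p) | p) = 1, so (q <-> (p | q | ~(q -> p) | p)) = 1.
Row p=0, q=0: (p | q | ~(q -> p) | p) = 0, so (q <-> (p | q | ~(q -> p) | p)) = 1.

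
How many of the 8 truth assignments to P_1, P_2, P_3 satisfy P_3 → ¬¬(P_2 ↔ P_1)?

P_1 | P_2 | P_3 || (P_3 → ¬¬(P_2 ↔ P_1))
 T  |  T  |  T  ||           T          
 T  |  T  |  F  ||           T          
 T  |  F  |  T  ||           F          
 T  |  F  |  F  ||           T          
 F  |  T  |  T  ||           F          
 F  |  T  |  F  ||           T          
 F  |  F  |  T  ||           T          
 F  |  F  |  F  ||           T          
The formula is true on 6 of the 8 rows.

6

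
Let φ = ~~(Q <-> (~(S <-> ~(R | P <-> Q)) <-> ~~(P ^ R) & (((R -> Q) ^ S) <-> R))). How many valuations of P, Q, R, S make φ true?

  P   |   Q   |   R   |   S   ||   φ  
False | False | False | False || False
False | False | False |  True ||  True
False | False |  True | False ||  True
False | False |  True |  True ||  True
False |  True | False | False || False
False |  True | False |  True ||  True
False |  True |  True | False || False
False |  True |  True |  True || False
 True | False | False | False ||  True
 True | False | False |  True ||  True
 True | False |  True | False ||  True
 True | False |  True |  True || False
 True |  True | False | False ||  True
 True |  True | False |  True ||  True
 True |  True |  True | False ||  True
 True |  True |  True |  True || False
The formula is true on 10 of the 16 rows.

10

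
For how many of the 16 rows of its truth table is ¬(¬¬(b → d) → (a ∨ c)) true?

3

a | b | c | d | (b → d) | ¬(b → d) | ¬¬(b → d) | (a ∨ c) | (¬¬(b → d) → (a ∨ c)) | ¬(¬¬(b → d) → (a ∨ c))
- | - | - | - | ------- | -------- | --------- | ------- | --------------------- | ----------------------
T | T | T | T |    T    |    F     |     T     |    T    |           T           |           F           
T | T | T | F |    F    |    T     |     F     |    T    |           T           |           F           
T | T | F | T |    T    |    F     |     T     |    T    |           T           |           F           
T | T | F | F |    F    |    T     |     F     |    T    |           T           |           F           
T | F | T | T |    T    |    F     |     T     |    T    |           T           |           F           
T | F | T | F |    T    |    F     |     T     |    T    |           T           |           F           
T | F | F | T |    T    |    F     |     T     |    T    |           T           |           F           
T | F | F | F |    T    |    F     |     T     |    T    |           T           |           F           
F | T | T | T |    T    |    F     |     T     |    T    |           T           |           F           
F | T | T | F |    F    |    T     |     F     |    T    |           T           |           F           
F | T | F | T |    T    |    F     |     T     |    F    |           F           |           T           
F | T | F | F |    F    |    T     |     F     |    F    |           T           |           F           
F | F | T | T |    T    |    F     |     T     |    T    |           T           |           F           
F | F | T | F |    T    |    F     |     T     |    T    |           T           |           F           
F | F | F | T |    T    |    F     |     T     |    F    |           F           |           T           
F | F | F | F |    T    |    F     |     T     |    F    |           F           |           T           
The formula is true on 3 of the 16 rows.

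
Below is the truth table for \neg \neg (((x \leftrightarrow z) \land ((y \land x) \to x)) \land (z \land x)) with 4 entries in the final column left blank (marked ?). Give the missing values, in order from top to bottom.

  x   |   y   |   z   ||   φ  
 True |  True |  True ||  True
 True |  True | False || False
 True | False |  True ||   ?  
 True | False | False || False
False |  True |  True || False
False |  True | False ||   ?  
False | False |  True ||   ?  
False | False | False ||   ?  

True, False, False, False

Row x=True, y=False, z=True: (((x \leftrightarrow z) \land ((y \land x) \to x)) \land (z \land x)) = True, \neg (((x \leftrightarrow z) \land ((y \land x) \to x)) \land (z \land x)) = False, so the formula = True.
Row x=False, y=True, z=False: (((x \leftrightarrow z) \land ((y \land x) \to x)) \land (z \land x)) = False, \neg (((x \leftrightarrow z) \land ((y \land x) \to x)) \land (z \land x)) = True, so the formula = False.
Row x=False, y=False, z=True: (((x \leftrightarrow z) \land ((y \land x) \to x)) \land (z \land x)) = False, \neg (((x \leftrightarrow z) \land ((y \land x) \to x)) \land (z \land x)) = True, so the formula = False.
Row x=False, y=False, z=False: (((x \leftrightarrow z) \land ((y \land x) \to x)) \land (z \land x)) = False, \neg (((x \leftrightarrow z) \land ((y \land x) \to x)) \land (z \land x)) = True, so the formula = False.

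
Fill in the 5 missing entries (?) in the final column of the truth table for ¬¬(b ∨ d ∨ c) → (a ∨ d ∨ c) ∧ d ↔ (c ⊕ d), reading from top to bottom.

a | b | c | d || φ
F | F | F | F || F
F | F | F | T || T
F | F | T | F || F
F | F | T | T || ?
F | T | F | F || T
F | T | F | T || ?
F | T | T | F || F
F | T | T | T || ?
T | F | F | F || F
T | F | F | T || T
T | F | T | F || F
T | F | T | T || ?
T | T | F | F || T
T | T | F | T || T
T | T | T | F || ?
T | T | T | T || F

F, T, F, F, F

Row a=F, b=F, c=T, d=T: (¬¬(b ∨ d ∨ c) → (a ∨ d ∨ c) ∧ d) = T, (c ⊕ d) = F, so the formula = F.
Row a=F, b=T, c=F, d=T: (¬¬(b ∨ d ∨ c) → (a ∨ d ∨ c) ∧ d) = T, (c ⊕ d) = T, so the formula = T.
Row a=F, b=T, c=T, d=T: (¬¬(b ∨ d ∨ c) → (a ∨ d ∨ c) ∧ d) = T, (c ⊕ d) = F, so the formula = F.
Row a=T, b=F, c=T, d=T: (¬¬(b ∨ d ∨ c) → (a ∨ d ∨ c) ∧ d) = T, (c ⊕ d) = F, so the formula = F.
Row a=T, b=T, c=T, d=F: (¬¬(b ∨ d ∨ c) → (a ∨ d ∨ c) ∧ d) = F, (c ⊕ d) = T, so the formula = F.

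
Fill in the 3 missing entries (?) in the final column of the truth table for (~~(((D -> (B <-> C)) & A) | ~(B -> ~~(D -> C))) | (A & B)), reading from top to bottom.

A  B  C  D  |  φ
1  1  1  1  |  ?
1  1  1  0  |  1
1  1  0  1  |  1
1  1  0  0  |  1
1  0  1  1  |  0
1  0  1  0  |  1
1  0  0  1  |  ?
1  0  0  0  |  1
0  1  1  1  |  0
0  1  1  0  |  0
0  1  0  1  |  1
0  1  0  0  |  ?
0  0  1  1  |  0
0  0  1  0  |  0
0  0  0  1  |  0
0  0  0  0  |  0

1, 1, 0

Row A=1, B=1, C=1, D=1: ~~(((D -> (B <-> C)) & A) | ~(B -> ~~(D -> C))) = 1, (A & B) = 1, so the formula = 1.
Row A=1, B=0, C=0, D=1: ~~(((D -> (B <-> C)) & A) | ~(B -> ~~(D -> C))) = 1, (A & B) = 0, so the formula = 1.
Row A=0, B=1, C=0, D=0: ~~(((D -> (B <-> C)) & A) | ~(B -> ~~(D -> C))) = 0, (A & B) = 0, so the formula = 0.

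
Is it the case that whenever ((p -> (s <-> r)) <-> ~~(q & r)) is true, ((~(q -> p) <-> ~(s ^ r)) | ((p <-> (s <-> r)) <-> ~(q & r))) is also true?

no

p | q | r | s || φ | ψ
1 | 1 | 1 | 1 || 1 | 0
1 | 1 | 1 | 0 || 0 | 1
1 | 1 | 0 | 1 || 1 | 1
1 | 1 | 0 | 0 || 0 | 1
1 | 0 | 1 | 1 || 0 | 1
1 | 0 | 1 | 0 || 1 | 1
1 | 0 | 0 | 1 || 1 | 1
1 | 0 | 0 | 0 || 0 | 1
0 | 1 | 1 | 1 || 1 | 1
0 | 1 | 1 | 0 || 1 | 0
0 | 1 | 0 | 1 || 0 | 1
0 | 1 | 0 | 0 || 0 | 1
0 | 0 | 1 | 1 || 0 | 0
0 | 0 | 1 | 0 || 0 | 1
0 | 0 | 0 | 1 || 0 | 1
0 | 0 | 0 | 0 || 0 | 0
At p=1, q=1, r=1, s=1 we have φ true but ψ false, so φ does not entail ψ.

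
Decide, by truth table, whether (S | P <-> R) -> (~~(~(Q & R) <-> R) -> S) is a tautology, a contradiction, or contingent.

P  Q  R  S     (S | P)  ((S | P) <-> R)  (Q & R)  ~(Q & R)  (~(Q & R) <-> R)  ~(~(Q & R) <-> R)  ~~(~(Q & R) <-> R)  (~~(~(Q & R) <-> R) -> S)  φ
F  F  F  F        F            T            F        T             F                  T                  F                       T              T
F  F  F  T        T            F            F        T             F                  T                  F                       T              T
F  F  T  F        F            F            F        T             T                  F                  T                       F              T
F  F  T  T        T            T            F        T             T                  F                  T                       T              T
F  T  F  F        F            T            F        T             F                  T                  F                       T              T
F  T  F  T        T            F            F        T             F                  T                  F                       T              T
F  T  T  F        F            F            T        F             F                  T                  F                       T              T
F  T  T  T        T            T            T        F             F                  T                  F                       T              T
T  F  F  F        T            F            F        T             F                  T                  F                       T              T
T  F  F  T        T            F            F        T             F                  T                  F                       T              T
T  F  T  F        T            T            F        T             T                  F                  T                       F              F
T  F  T  T        T            T            F        T             T                  F                  T                       T              T
T  T  F  F        T            F            F        T             F                  T                  F                       T              T
T  T  F  T        T            F            F        T             F                  T                  F                       T              T
T  T  T  F        T            T            T        F             F                  T                  F                       T              T
T  T  T  T        T            T            T        F             F                  T                  F                       T              T
15 of 16 rows are T, so the formula is contingent.

contingent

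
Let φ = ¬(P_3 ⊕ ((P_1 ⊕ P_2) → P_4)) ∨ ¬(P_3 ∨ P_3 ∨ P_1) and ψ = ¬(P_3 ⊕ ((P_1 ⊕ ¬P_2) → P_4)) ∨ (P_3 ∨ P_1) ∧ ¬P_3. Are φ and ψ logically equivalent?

P_1 | P_2 | P_3 | P_4 | φ | ψ
--- | --- | --- | --- | - | -
 T  |  T  |  T  |  T  | T | T
 T  |  T  |  T  |  F  | T | F
 T  |  T  |  F  |  T  | F | T
 T  |  T  |  F  |  F  | F | T
 T  |  F  |  T  |  T  | T | T
 T  |  F  |  T  |  F  | F | T
 T  |  F  |  F  |  T  | F | T
 T  |  F  |  F  |  F  | T | T
 F  |  T  |  T  |  T  | T | T
 F  |  T  |  T  |  F  | F | T
 F  |  T  |  F  |  T  | T | F
 F  |  T  |  F  |  F  | T | F
 F  |  F  |  T  |  T  | T | T
 F  |  F  |  T  |  F  | T | F
 F  |  F  |  F  |  T  | T | F
 F  |  F  |  F  |  F  | T | T
The columns differ at P_1=T, P_2=T, P_3=T, P_4=F (φ=T, ψ=F), so they are not equivalent.

not equivalent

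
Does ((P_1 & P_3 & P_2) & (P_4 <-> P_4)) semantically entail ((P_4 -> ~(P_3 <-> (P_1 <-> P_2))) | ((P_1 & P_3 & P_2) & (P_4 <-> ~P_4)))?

P_1 | P_2 | P_3 | P_4 | φ | ψ
--- | --- | --- | --- | - | -
 1  |  1  |  1  |  1  | 1 | 0
 1  |  1  |  1  |  0  | 1 | 1
 1  |  1  |  0  |  1  | 0 | 1
 1  |  1  |  0  |  0  | 0 | 1
 1  |  0  |  1  |  1  | 0 | 1
 1  |  0  |  1  |  0  | 0 | 1
 1  |  0  |  0  |  1  | 0 | 0
 1  |  0  |  0  |  0  | 0 | 1
 0  |  1  |  1  |  1  | 0 | 1
 0  |  1  |  1  |  0  | 0 | 1
 0  |  1  |  0  |  1  | 0 | 0
 0  |  1  |  0  |  0  | 0 | 1
 0  |  0  |  1  |  1  | 0 | 0
 0  |  0  |  1  |  0  | 0 | 1
 0  |  0  |  0  |  1  | 0 | 1
 0  |  0  |  0  |  0  | 0 | 1
At P_1=1, P_2=1, P_3=1, P_4=1 we have φ true but ψ false, so φ does not entail ψ.

no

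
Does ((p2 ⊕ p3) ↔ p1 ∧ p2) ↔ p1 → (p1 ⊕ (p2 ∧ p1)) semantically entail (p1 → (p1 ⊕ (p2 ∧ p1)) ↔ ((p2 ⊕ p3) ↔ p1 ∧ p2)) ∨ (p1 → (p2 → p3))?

yes

p1  p2  p3  |  φ  ψ
1   1   1   |  1  1
1   1   0   |  0  0
1   0   1   |  0  1
1   0   0   |  1  1
0   1   1   |  1  1
0   1   0   |  0  1
0   0   1   |  0  1
0   0   0   |  1  1
In every row where φ is true, ψ is also true, so φ ⊨ ψ.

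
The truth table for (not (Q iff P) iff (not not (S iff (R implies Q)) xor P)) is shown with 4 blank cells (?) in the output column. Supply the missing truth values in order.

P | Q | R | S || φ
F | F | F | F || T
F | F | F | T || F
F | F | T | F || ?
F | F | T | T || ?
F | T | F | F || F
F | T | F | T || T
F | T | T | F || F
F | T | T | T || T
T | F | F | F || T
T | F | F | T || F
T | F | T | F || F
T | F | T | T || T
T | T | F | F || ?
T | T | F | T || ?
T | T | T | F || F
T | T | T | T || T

F, T, F, T

Row P=F, Q=F, R=T, S=F: not (Q iff P) = F, (not not (S iff (R implies Q)) xor P) = T, so the formula = F.
Row P=F, Q=F, R=T, S=T: not (Q iff P) = F, (not not (S iff (R implies Q)) xor P) = F, so the formula = T.
Row P=T, Q=T, R=F, S=F: not (Q iff P) = F, (not not (S iff (R implies Q)) xor P) = T, so the formula = F.
Row P=T, Q=T, R=F, S=T: not (Q iff P) = F, (not not (S iff (R implies Q)) xor P) = F, so the formula = T.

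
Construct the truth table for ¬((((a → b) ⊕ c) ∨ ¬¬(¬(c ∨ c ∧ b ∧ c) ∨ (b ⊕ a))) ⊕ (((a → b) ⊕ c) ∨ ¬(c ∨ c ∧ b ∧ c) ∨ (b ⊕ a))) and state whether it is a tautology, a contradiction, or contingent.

a | b | c || φ
T | T | T || T
T | T | F || T
T | F | T || T
T | F | F || T
F | T | T || T
F | T | F || T
F | F | T || T
F | F | F || T
Every row is T, so the formula is a tautology.

tautology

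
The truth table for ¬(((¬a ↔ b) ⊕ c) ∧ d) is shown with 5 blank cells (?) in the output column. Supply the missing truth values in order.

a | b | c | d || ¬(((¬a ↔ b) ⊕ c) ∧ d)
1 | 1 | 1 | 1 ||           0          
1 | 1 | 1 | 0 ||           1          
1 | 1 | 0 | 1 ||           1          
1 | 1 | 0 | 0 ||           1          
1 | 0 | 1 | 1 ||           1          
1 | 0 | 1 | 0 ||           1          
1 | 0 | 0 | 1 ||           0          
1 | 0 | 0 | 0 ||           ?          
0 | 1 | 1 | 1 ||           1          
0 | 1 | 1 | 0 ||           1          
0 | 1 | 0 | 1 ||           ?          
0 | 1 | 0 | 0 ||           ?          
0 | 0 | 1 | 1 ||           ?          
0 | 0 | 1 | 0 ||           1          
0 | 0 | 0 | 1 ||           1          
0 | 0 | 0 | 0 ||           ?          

1, 0, 1, 0, 1

Row a=1, b=0, c=0, d=0: ((¬a ↔ b) ⊕ c) = 1, (((¬a ↔ b) ⊕ c) ∧ d) = 0, so ¬(((¬a ↔ b) ⊕ c) ∧ d) = 1.
Row a=0, b=1, c=0, d=1: ((¬a ↔ b) ⊕ c) = 1, (((¬a ↔ b) ⊕ c) ∧ d) = 1, so ¬(((¬a ↔ b) ⊕ c) ∧ d) = 0.
Row a=0, b=1, c=0, d=0: ((¬a ↔ b) ⊕ c) = 1, (((¬a ↔ b) ⊕ c) ∧ d) = 0, so ¬(((¬a ↔ b) ⊕ c) ∧ d) = 1.
Row a=0, b=0, c=1, d=1: ((¬a ↔ b) ⊕ c) = 1, (((¬a ↔ b) ⊕ c) ∧ d) = 1, so ¬(((¬a ↔ b) ⊕ c) ∧ d) = 0.
Row a=0, b=0, c=0, d=0: ((¬a ↔ b) ⊕ c) = 0, (((¬a ↔ b) ⊕ c) ∧ d) = 0, so ¬(((¬a ↔ b) ⊕ c) ∧ d) = 1.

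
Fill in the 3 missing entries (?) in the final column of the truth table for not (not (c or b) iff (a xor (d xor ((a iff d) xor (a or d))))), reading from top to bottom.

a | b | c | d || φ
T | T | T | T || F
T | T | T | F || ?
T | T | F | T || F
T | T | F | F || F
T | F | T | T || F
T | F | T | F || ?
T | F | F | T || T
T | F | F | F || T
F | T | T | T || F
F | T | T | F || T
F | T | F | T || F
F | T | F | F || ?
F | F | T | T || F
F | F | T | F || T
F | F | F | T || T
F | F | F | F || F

Row a=T, b=T, c=T, d=F: not (c or b) = F, (a xor (d xor ((a iff d) xor (a or d)))) = F, (not (c or b) iff (a xor (d xor ((a iff d) xor (a or d))))) = T, so the formula = F.
Row a=T, b=F, c=T, d=F: not (c or b) = F, (a xor (d xor ((a iff d) xor (a or d)))) = F, (not (c or b) iff (a xor (d xor ((a iff d) xor (a or d))))) = T, so the formula = F.
Row a=F, b=T, c=F, d=F: not (c or b) = F, (a xor (d xor ((a iff d) xor (a or d)))) = T, (not (c or b) iff (a xor (d xor ((a iff d) xor (a or d))))) = F, so the formula = T.

F, F, T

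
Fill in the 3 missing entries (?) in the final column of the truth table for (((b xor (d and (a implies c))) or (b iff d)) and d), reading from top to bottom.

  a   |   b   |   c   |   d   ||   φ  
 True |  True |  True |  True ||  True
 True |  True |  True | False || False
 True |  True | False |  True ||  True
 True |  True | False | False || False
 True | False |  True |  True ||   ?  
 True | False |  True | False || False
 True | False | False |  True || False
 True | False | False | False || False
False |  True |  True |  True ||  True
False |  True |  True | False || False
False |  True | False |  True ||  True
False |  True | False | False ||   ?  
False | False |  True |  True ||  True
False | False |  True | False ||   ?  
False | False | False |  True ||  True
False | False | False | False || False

True, False, False

Row a=True, b=False, c=True, d=True: ((b xor (d and (a implies c))) or (b iff d)) = True, so the formula = True.
Row a=False, b=True, c=False, d=False: ((b xor (d and (a implies c))) or (b iff d)) = True, so the formula = False.
Row a=False, b=False, c=True, d=False: ((b xor (d and (a implies c))) or (b iff d)) = True, so the formula = False.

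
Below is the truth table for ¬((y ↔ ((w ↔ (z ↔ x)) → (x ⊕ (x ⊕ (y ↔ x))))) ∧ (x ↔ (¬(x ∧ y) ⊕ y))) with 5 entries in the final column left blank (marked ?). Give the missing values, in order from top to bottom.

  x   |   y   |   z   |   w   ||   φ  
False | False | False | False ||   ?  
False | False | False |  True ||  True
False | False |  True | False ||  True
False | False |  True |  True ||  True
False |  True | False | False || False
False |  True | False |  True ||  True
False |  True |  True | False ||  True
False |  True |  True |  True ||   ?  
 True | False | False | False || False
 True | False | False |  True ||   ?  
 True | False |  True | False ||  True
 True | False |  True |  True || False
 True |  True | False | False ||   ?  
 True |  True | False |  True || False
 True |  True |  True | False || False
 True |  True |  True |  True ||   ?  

Row x=False, y=False, z=False, w=False: (y ↔ ((w ↔ (z ↔ x)) → (x ⊕ (x ⊕ (y ↔ x))))) = False, (x ↔ (¬(x ∧ y) ⊕ y)) = False, ((y ↔ ((w ↔ (z ↔ x)) → (x ⊕ (x ⊕ (y ↔ x))))) ∧ (x ↔ (¬(x ∧ y) ⊕ y))) = False, so the formula = True.
Row x=False, y=True, z=True, w=True: (y ↔ ((w ↔ (z ↔ x)) → (x ⊕ (x ⊕ (y ↔ x))))) = True, (x ↔ (¬(x ∧ y) ⊕ y)) = True, ((y ↔ ((w ↔ (z ↔ x)) → (x ⊕ (x ⊕ (y ↔ x))))) ∧ (x ↔ (¬(x ∧ y) ⊕ y))) = True, so the formula = False.
Row x=True, y=False, z=False, w=True: (y ↔ ((w ↔ (z ↔ x)) → (x ⊕ (x ⊕ (y ↔ x))))) = False, (x ↔ (¬(x ∧ y) ⊕ y)) = True, ((y ↔ ((w ↔ (z ↔ x)) → (x ⊕ (x ⊕ (y ↔ x))))) ∧ (x ↔ (¬(x ∧ y) ⊕ y))) = False, so the formula = True.
Row x=True, y=True, z=False, w=False: (y ↔ ((w ↔ (z ↔ x)) → (x ⊕ (x ⊕ (y ↔ x))))) = True, (x ↔ (¬(x ∧ y) ⊕ y)) = True, ((y ↔ ((w ↔ (z ↔ x)) → (x ⊕ (x ⊕ (y ↔ x))))) ∧ (x ↔ (¬(x ∧ y) ⊕ y))) = True, so the formula = False.
Row x=True, y=True, z=True, w=True: (y ↔ ((w ↔ (z ↔ x)) → (x ⊕ (x ⊕ (y ↔ x))))) = True, (x ↔ (¬(x ∧ y) ⊕ y)) = True, ((y ↔ ((w ↔ (z ↔ x)) → (x ⊕ (x ⊕ (y ↔ x))))) ∧ (x ↔ (¬(x ∧ y) ⊕ y))) = True, so the formula = False.

True, False, True, False, False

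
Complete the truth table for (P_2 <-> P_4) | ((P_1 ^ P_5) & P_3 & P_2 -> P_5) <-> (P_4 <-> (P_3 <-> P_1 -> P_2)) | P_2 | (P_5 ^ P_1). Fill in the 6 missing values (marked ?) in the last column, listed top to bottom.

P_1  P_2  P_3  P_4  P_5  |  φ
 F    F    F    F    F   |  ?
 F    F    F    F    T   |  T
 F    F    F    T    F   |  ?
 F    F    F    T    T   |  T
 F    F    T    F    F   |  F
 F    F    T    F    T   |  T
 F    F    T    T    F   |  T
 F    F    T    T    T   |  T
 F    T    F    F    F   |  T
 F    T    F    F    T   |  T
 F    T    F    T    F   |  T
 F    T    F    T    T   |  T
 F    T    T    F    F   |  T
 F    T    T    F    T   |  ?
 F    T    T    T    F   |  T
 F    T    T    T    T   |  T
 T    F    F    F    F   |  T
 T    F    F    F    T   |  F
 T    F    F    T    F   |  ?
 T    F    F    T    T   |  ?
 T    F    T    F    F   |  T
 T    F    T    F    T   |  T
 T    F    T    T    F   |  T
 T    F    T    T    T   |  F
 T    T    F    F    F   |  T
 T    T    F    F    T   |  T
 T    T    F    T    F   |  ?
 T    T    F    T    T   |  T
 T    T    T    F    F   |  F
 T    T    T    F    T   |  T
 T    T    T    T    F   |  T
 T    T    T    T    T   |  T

Row P_1=F, P_2=F, P_3=F, P_4=F, P_5=F: ((P_2 <-> P_4) | ((P_1 ^ P_5) & P_3 & P_2 -> P_5)) = T, ((P_4 <-> (P_3 <-> P_1 -> P_2)) | P_2 | (P_5 ^ P_1)) = T, so the formula = T.
Row P_1=F, P_2=F, P_3=F, P_4=T, P_5=F: ((P_2 <-> P_4) | ((P_1 ^ P_5) & P_3 & P_2 -> P_5)) = T, ((P_4 <-> (P_3 <-> P_1 -> P_2)) | P_2 | (P_5 ^ P_1)) = F, so the formula = F.
Row P_1=F, P_2=T, P_3=T, P_4=F, P_5=T: ((P_2 <-> P_4) | ((P_1 ^ P_5) & P_3 & P_2 -> P_5)) = T, ((P_4 <-> (P_3 <-> P_1 -> P_2)) | P_2 | (P_5 ^ P_1)) = T, so the formula = T.
Row P_1=T, P_2=F, P_3=F, P_4=T, P_5=F: ((P_2 <-> P_4) | ((P_1 ^ P_5) & P_3 & P_2 -> P_5)) = T, ((P_4 <-> (P_3 <-> P_1 -> P_2)) | P_2 | (P_5 ^ P_1)) = T, so the formula = T.
Row P_1=T, P_2=F, P_3=F, P_4=T, P_5=T: ((P_2 <-> P_4) | ((P_1 ^ P_5) & P_3 & P_2 -> P_5)) = T, ((P_4 <-> (P_3 <-> P_1 -> P_2)) | P_2 | (P_5 ^ P_1)) = T, so the formula = T.
Row P_1=T, P_2=T, P_3=F, P_4=T, P_5=F: ((P_2 <-> P_4) | ((P_1 ^ P_5) & P_3 & P_2 -> P_5)) = T, ((P_4 <-> (P_3 <-> P_1 -> P_2)) | P_2 | (P_5 ^ P_1)) = T, so the formula = T.

T, F, T, T, T, T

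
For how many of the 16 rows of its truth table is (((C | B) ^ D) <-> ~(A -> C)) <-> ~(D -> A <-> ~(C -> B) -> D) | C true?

8

  A      B      C      D       (C | B)  ((C | B) ^ D)  (A -> C)  ~(A -> C)  (D -> A)  (C -> B)  ~(C -> B)  (~(C -> B) -> D)    φ  
False  False  False  False      False       False        True      False      True      True      False          True        False
False  False  False   True      False        True        True      False     False      True      False          True        False
False  False   True  False       True        True        True      False      True     False       True         False        False
False  False   True   True       True       False        True      False     False     False       True          True         True
False   True  False  False       True        True        True      False      True      True      False          True         True
False   True  False   True       True       False        True      False     False      True      False          True         True
False   True   True  False       True        True        True      False      True      True      False          True        False
False   True   True   True       True       False        True      False     False      True      False          True         True
 True  False  False  False      False       False       False       True      True      True      False          True         True
 True  False  False   True      False        True       False       True      True      True      False          True        False
 True  False   True  False       True        True        True      False      True     False       True         False        False
 True  False   True   True       True       False        True      False      True     False       True          True         True
 True   True  False  False       True        True       False       True      True      True      False          True        False
 True   True  False   True       True       False       False       True      True      True      False          True         True
 True   True   True  False       True        True        True      False      True      True      False          True        False
 True   True   True   True       True       False        True      False      True      True      False          True         True
The formula is true on 8 of the 16 rows.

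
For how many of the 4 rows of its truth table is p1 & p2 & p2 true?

p1 | p2 | (p1 & p2 & p2)
-- | -- | --------------
0  | 0  |       0       
0  | 1  |       0       
1  | 0  |       0       
1  | 1  |       1       
The formula is true on 1 of the 4 rows.

1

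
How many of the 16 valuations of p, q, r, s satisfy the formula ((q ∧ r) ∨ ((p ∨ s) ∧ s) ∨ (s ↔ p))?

p | q | r | s | φ
- | - | - | - | -
1 | 1 | 1 | 1 | 1
1 | 1 | 1 | 0 | 1
1 | 1 | 0 | 1 | 1
1 | 1 | 0 | 0 | 0
1 | 0 | 1 | 1 | 1
1 | 0 | 1 | 0 | 0
1 | 0 | 0 | 1 | 1
1 | 0 | 0 | 0 | 0
0 | 1 | 1 | 1 | 1
0 | 1 | 1 | 0 | 1
0 | 1 | 0 | 1 | 1
0 | 1 | 0 | 0 | 1
0 | 0 | 1 | 1 | 1
0 | 0 | 1 | 0 | 1
0 | 0 | 0 | 1 | 1
0 | 0 | 0 | 0 | 1
The formula is true on 13 of the 16 rows.

13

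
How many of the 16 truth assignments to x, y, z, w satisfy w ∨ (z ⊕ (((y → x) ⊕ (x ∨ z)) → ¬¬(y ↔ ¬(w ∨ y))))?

12

x | y | z | w || φ
T | T | T | T || T
T | T | T | F || F
T | T | F | T || T
T | T | F | F || T
T | F | T | T || T
T | F | T | F || F
T | F | F | T || T
T | F | F | F || T
F | T | T | T || T
F | T | T | F || T
F | T | F | T || T
F | T | F | F || T
F | F | T | T || T
F | F | T | F || F
F | F | F | T || T
F | F | F | F || F
The formula is true on 12 of the 16 rows.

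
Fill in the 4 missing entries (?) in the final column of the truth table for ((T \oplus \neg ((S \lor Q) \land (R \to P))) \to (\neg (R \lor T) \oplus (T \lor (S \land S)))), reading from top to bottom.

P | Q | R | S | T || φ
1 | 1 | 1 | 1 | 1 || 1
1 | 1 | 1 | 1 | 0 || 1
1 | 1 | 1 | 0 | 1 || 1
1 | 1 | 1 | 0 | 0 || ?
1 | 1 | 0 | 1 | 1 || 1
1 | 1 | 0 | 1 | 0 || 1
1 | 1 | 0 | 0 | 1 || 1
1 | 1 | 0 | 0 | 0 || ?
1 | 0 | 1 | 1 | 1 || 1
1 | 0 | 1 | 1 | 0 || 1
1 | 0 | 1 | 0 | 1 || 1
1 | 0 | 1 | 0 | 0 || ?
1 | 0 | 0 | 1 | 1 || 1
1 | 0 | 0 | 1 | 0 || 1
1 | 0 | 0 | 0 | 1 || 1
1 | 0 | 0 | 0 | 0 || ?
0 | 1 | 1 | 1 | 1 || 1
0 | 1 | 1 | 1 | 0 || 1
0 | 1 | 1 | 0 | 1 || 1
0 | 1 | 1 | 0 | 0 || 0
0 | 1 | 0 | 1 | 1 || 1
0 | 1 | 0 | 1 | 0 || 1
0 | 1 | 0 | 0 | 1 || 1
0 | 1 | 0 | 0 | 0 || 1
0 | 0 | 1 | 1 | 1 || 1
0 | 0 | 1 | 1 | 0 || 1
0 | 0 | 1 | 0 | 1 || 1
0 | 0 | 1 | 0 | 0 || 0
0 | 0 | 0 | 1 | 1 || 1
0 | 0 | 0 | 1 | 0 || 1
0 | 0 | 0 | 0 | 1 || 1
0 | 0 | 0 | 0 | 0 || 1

Row P=1, Q=1, R=1, S=0, T=0: (T \oplus \neg ((S \lor Q) \land (R \to P))) = 0, (\neg (R \lor T) \oplus (T \lor (S \land S))) = 0, so the formula = 1.
Row P=1, Q=1, R=0, S=0, T=0: (T \oplus \neg ((S \lor Q) \land (R \to P))) = 0, (\neg (R \lor T) \oplus (T \lor (S \land S))) = 1, so the formula = 1.
Row P=1, Q=0, R=1, S=0, T=0: (T \oplus \neg ((S \lor Q) \land (R \to P))) = 1, (\neg (R \lor T) \oplus (T \lor (S \land S))) = 0, so the formula = 0.
Row P=1, Q=0, R=0, S=0, T=0: (T \oplus \neg ((S \lor Q) \land (R \to P))) = 1, (\neg (R \lor T) \oplus (T \lor (S \land S))) = 1, so the formula = 1.

1, 1, 0, 1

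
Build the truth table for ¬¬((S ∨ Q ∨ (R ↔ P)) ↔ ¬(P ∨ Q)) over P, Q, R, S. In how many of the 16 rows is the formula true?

4

P  Q  R  S  |  (R ↔ P)  (S ∨ Q ∨ (R ↔ P))  (P ∨ Q)  ¬(P ∨ Q)  φ
F  F  F  F  |     T             T             F        T      T
F  F  F  T  |     T             T             F        T      T
F  F  T  F  |     F             F             F        T      F
F  F  T  T  |     F             T             F        T      T
F  T  F  F  |     T             T             T        F      F
F  T  F  T  |     T             T             T        F      F
F  T  T  F  |     F             T             T        F      F
F  T  T  T  |     F             T             T        F      F
T  F  F  F  |     F             F             T        F      T
T  F  F  T  |     F             T             T        F      F
T  F  T  F  |     T             T             T        F      F
T  F  T  T  |     T             T             T        F      F
T  T  F  F  |     F             T             T        F      F
T  T  F  T  |     F             T             T        F      F
T  T  T  F  |     T             T             T        F      F
T  T  T  T  |     T             T             T        F      F
The formula is true on 4 of the 16 rows.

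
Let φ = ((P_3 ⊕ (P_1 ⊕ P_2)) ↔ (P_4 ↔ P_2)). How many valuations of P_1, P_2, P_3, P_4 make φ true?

8

P_1 | P_2 | P_3 | P_4 | (P_1 ⊕ P_2) | (P_3 ⊕ (P_1 ⊕ P_2)) | (P_4 ↔ P_2) | φ
--- | --- | --- | --- | ----------- | ------------------- | ----------- | -
 1  |  1  |  1  |  1  |      0      |          1          |      1      | 1
 1  |  1  |  1  |  0  |      0      |          1          |      0      | 0
 1  |  1  |  0  |  1  |      0      |          0          |      1      | 0
 1  |  1  |  0  |  0  |      0      |          0          |      0      | 1
 1  |  0  |  1  |  1  |      1      |          0          |      0      | 1
 1  |  0  |  1  |  0  |      1      |          0          |      1      | 0
 1  |  0  |  0  |  1  |      1      |          1          |      0      | 0
 1  |  0  |  0  |  0  |      1      |          1          |      1      | 1
 0  |  1  |  1  |  1  |      1      |          0          |      1      | 0
 0  |  1  |  1  |  0  |      1      |          0          |      0      | 1
 0  |  1  |  0  |  1  |      1      |          1          |      1      | 1
 0  |  1  |  0  |  0  |      1      |          1          |      0      | 0
 0  |  0  |  1  |  1  |      0      |          1          |      0      | 0
 0  |  0  |  1  |  0  |      0      |          1          |      1      | 1
 0  |  0  |  0  |  1  |      0      |          0          |      0      | 1
 0  |  0  |  0  |  0  |      0      |          0          |      1      | 0
The formula is true on 8 of the 16 rows.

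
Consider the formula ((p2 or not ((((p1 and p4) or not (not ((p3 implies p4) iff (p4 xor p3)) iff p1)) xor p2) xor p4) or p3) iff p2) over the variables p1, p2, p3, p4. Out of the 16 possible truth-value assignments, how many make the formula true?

  p1     p2     p3     p4   |  (p1 and p4)  (p3 implies p4)  (p4 xor p3)    φ  
 True   True   True   True  |      True           True          False      True
 True   True   True  False  |     False          False           True      True
 True   True  False   True  |      True           True           True      True
 True   True  False  False  |     False           True          False      True
 True  False   True   True  |      True           True          False     False
 True  False   True  False  |     False          False           True     False
 True  False  False   True  |      True           True           True     False
 True  False  False  False  |     False           True          False     False
False   True   True   True  |     False           True          False      True
False   True   True  False  |     False          False           True      True
False   True  False   True  |     False           True           True      True
False   True  False  False  |     False           True          False      True
False  False   True   True  |     False           True          False     False
False  False   True  False  |     False          False           True     False
False  False  False   True  |     False           True           True      True
False  False  False  False  |     False           True          False      True
The formula is true on 10 of the 16 rows.

10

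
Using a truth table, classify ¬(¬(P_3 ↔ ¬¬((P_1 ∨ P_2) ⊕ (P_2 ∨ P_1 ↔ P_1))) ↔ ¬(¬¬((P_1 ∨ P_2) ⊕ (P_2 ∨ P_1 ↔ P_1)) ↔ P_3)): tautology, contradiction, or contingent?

P_1 | P_2 | P_3 | φ
--- | --- | --- | -
 0  |  0  |  0  | 0
 0  |  0  |  1  | 0
 0  |  1  |  0  | 0
 0  |  1  |  1  | 0
 1  |  0  |  0  | 0
 1  |  0  |  1  | 0
 1  |  1  |  0  | 0
 1  |  1  |  1  | 0
Every row is 0, so the formula is a contradiction.

contradiction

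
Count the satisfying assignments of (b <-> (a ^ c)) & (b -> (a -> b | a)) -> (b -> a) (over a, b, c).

a | b | c | φ
- | - | - | -
F | F | F | T
F | F | T | T
F | T | F | T
F | T | T | F
T | F | F | T
T | F | T | T
T | T | F | T
T | T | T | T
The formula is true on 7 of the 8 rows.

7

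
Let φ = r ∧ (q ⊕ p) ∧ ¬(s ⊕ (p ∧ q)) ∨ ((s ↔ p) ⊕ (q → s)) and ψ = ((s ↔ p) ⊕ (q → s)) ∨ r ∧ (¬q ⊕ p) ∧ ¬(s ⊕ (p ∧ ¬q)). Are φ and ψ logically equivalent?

not equivalent

p | q | r | s | φ | ψ
- | - | - | - | - | -
T | T | T | T | F | F
T | T | T | F | F | T
T | T | F | T | F | F
T | T | F | F | F | F
T | F | T | T | F | F
T | F | T | F | T | T
T | F | F | T | F | F
T | F | F | F | T | T
F | T | T | T | T | T
F | T | T | F | T | T
F | T | F | T | T | T
F | T | F | F | T | T
F | F | T | T | T | T
F | F | T | F | F | T
F | F | F | T | T | T
F | F | F | F | F | F
The columns differ at p=T, q=T, r=T, s=F (φ=F, ψ=T), so they are not equivalent.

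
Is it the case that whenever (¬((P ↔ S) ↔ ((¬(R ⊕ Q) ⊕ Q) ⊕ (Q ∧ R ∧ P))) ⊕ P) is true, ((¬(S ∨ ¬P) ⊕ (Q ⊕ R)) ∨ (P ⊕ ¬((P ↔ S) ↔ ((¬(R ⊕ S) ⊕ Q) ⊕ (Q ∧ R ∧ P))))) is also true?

P | Q | R | S || φ | ψ
0 | 0 | 0 | 0 || 0 | 0
0 | 0 | 0 | 1 || 1 | 0
0 | 0 | 1 | 0 || 1 | 1
0 | 0 | 1 | 1 || 0 | 1
0 | 1 | 0 | 0 || 0 | 1
0 | 1 | 0 | 1 || 1 | 1
0 | 1 | 1 | 0 || 1 | 0
0 | 1 | 1 | 1 || 0 | 0
1 | 0 | 0 | 0 || 0 | 1
1 | 0 | 0 | 1 || 1 | 0
1 | 0 | 1 | 0 || 1 | 1
1 | 0 | 1 | 1 || 0 | 1
1 | 1 | 0 | 0 || 0 | 1
1 | 1 | 0 | 1 || 1 | 1
1 | 1 | 1 | 0 || 0 | 1
1 | 1 | 1 | 1 || 1 | 1
At P=0, Q=0, R=0, S=1 we have φ true but ψ false, so φ does not entail ψ.

no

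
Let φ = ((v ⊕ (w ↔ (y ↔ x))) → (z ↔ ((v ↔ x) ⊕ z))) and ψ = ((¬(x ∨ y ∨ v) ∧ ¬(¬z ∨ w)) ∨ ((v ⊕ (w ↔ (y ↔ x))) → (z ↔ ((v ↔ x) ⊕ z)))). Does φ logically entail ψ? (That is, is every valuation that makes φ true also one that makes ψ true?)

x | y | z | w | v || φ | ψ
T | T | T | T | T || T | T
T | T | T | T | F || T | T
T | T | T | F | T || F | F
T | T | T | F | F || T | T
T | T | F | T | T || T | T
T | T | F | T | F || T | T
T | T | F | F | T || F | F
T | T | F | F | F || T | T
T | F | T | T | T || F | F
T | F | T | T | F || T | T
T | F | T | F | T || T | T
T | F | T | F | F || T | T
T | F | F | T | T || F | F
T | F | F | T | F || T | T
T | F | F | F | T || T | T
T | F | F | F | F || T | T
F | T | T | T | T || T | T
F | T | T | T | F || T | T
F | T | T | F | T || T | T
F | T | T | F | F || F | F
F | T | F | T | T || T | T
F | T | F | T | F || T | T
F | T | F | F | T || T | T
F | T | F | F | F || F | F
F | F | T | T | T || T | T
F | F | T | T | F || F | F
F | F | T | F | T || T | T
F | F | T | F | F || T | T
F | F | F | T | T || T | T
F | F | F | T | F || F | F
F | F | F | F | T || T | T
F | F | F | F | F || T | T
In every row where φ is true, ψ is also true, so φ ⊨ ψ.

yes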